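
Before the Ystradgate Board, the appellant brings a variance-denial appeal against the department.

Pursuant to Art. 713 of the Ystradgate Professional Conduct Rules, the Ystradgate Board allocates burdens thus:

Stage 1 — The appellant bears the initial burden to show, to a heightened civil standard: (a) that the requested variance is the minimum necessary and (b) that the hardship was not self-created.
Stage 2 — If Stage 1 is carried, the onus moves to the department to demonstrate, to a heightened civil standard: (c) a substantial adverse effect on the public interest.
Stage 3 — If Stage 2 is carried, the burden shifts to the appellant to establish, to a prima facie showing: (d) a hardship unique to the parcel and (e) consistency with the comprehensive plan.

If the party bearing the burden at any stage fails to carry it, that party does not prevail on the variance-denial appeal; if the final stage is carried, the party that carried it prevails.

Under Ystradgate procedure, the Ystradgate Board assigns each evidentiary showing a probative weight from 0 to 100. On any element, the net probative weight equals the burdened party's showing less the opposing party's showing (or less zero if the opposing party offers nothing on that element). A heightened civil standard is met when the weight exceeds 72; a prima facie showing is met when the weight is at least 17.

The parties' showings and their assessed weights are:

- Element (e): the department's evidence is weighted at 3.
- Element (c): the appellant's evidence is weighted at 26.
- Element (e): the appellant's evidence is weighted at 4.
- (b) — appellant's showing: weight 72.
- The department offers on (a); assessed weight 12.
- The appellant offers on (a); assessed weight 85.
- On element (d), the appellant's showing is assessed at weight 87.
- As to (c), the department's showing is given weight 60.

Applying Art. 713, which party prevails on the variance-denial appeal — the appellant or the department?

At Stage 1 the appellant must meet a heightened civil standard (weight exceeds 72): on (a) the weight is 85 less the opposing 12 gives net 73, which does exceed 72, so (a) meets the standard; on (b) the weight is 72, ≤ 72, so (b) does not meet the standard.
  The appellant does not carry Stage 1.
The analysis ends at Stage 1; the department prevails.

department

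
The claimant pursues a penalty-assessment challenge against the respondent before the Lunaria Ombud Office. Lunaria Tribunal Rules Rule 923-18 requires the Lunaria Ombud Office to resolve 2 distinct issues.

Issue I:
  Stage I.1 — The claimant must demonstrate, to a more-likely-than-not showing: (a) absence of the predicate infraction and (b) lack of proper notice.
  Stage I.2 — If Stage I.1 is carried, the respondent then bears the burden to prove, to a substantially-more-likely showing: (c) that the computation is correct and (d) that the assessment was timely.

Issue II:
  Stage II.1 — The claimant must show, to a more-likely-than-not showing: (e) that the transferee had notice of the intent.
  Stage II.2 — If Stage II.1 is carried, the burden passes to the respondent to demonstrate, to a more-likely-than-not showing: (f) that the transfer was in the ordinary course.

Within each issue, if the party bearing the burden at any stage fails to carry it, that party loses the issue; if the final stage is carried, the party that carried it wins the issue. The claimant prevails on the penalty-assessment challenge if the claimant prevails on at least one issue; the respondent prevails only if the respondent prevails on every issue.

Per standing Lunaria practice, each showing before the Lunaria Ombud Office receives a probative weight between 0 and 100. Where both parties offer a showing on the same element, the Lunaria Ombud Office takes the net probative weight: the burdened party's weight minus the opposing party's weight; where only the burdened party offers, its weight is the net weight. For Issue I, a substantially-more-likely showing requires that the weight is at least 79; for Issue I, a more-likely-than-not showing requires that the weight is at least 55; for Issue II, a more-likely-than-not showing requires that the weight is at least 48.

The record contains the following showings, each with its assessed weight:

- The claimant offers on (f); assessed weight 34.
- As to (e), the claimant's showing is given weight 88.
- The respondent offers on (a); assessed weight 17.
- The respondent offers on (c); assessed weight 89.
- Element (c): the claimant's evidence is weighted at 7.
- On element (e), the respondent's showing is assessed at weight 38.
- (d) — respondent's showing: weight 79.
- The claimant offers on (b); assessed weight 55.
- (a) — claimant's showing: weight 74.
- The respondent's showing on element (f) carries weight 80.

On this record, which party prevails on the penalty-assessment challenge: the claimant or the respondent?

claimant

— Issue I —
Stage I.1 — burden on claimant; standard: a more-likely-than-not showing (weight is at least 55).
    (a): 74 − 17 = 57 ≥ 55 [met]
    (b): 55 ≥ 55 [met]
  Stage I.1 carried; the burden shifts to the respondent.
Stage I.2 — burden on respondent; standard: a substantially-more-likely showing (weight is at least 79).
    (c): 89 − 7 = 82 ≥ 79 [met]
    (d): 79 ≥ 79 [met]
  Stage I.2 carried; the final stage is satisfied.
Every stage carried; the respondent prevails on this issue.
— Issue II —
Stage II.1 — burden on claimant; standard: a more-likely-than-not showing (weight is at least 48).
    (e): 88 − 38 = 50 ≥ 48 [met]
  Stage II.1 is satisfied; the onus moves to the respondent.
Stage II.2 — burden on respondent; standard: a more-likely-than-not showing (weight is at least 48).
    (f): 80 − 34 = 46 < 48 [not met]
  Not every element is met, so the respondent fails to carry Stage II.2.
The claimant prevails on this issue.
Per-issue: Issue I → respondent; Issue II → claimant. The claimant must prevail on at least one issue; overall, the claimant prevails.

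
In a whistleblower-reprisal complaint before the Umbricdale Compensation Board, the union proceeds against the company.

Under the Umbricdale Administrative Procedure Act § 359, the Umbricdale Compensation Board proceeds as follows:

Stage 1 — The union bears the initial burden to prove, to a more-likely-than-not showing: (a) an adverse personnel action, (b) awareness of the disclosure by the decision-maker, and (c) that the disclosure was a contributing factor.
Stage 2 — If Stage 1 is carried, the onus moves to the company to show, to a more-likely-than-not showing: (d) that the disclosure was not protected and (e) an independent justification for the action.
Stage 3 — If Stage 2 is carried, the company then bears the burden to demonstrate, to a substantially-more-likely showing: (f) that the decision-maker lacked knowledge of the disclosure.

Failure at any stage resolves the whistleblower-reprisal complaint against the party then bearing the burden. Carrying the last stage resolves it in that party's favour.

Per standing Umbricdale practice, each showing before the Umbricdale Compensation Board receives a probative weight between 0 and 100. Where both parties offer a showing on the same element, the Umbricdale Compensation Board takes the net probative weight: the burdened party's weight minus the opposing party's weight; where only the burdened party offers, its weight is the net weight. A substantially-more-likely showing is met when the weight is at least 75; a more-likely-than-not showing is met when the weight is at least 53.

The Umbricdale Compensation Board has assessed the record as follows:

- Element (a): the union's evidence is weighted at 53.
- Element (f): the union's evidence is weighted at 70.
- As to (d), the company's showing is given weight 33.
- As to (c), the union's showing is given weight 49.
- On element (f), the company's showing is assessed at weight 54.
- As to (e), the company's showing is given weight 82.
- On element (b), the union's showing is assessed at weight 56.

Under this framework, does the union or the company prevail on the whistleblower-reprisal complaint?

Stage 1 — burden on union; standard: a more-likely-than-not showing (weight is at least 53).
    (a): 53 ≥ 53 [met]
    (b): 56 ≥ 53 [met]
    (c): 49 < 53 [not met]
  The union does not carry Stage 1.
So the company prevails.

company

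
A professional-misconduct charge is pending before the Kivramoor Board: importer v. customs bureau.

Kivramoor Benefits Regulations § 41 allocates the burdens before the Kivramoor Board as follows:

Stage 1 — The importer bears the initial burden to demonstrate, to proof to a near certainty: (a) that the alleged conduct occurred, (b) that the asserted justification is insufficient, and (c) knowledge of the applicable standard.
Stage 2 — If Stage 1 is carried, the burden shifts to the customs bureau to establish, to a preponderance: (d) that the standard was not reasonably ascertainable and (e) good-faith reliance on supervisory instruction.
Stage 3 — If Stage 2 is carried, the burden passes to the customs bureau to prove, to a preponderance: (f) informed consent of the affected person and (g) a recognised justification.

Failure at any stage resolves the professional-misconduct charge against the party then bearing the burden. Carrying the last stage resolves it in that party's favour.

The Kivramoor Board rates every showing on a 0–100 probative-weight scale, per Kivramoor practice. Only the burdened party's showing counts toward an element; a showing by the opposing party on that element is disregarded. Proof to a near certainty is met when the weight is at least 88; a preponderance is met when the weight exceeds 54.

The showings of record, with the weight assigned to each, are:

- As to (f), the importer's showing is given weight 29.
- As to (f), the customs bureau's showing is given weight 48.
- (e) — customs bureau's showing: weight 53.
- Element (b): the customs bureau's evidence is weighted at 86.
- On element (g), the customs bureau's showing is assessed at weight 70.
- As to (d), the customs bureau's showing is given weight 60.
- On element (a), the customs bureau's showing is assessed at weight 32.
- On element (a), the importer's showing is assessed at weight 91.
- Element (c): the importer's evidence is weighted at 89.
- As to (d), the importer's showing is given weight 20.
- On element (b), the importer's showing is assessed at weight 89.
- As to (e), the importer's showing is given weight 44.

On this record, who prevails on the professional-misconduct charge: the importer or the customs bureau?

Stage 1 (importer, proof to a near certainty, weight is at least 88): (a) 91 (customs bureau's 32 disregarded) ≥ 88 — meets; (b) 89 (customs bureau's 86 disregarded) ≥ 88 — meets; (c) 89 ≥ 88 — meets.
  Stage 1 carried; the burden shifts to the customs bureau.
Stage 2 (customs bureau, a preponderance, weight exceeds 54): (d) 60 (importer's 20 disregarded) > 54 — meets; (e) 53 (importer's 44 disregarded) ≤ 54 — fails.
  Not every element is met, so the customs bureau fails to carry Stage 2.
The importer prevails.

importer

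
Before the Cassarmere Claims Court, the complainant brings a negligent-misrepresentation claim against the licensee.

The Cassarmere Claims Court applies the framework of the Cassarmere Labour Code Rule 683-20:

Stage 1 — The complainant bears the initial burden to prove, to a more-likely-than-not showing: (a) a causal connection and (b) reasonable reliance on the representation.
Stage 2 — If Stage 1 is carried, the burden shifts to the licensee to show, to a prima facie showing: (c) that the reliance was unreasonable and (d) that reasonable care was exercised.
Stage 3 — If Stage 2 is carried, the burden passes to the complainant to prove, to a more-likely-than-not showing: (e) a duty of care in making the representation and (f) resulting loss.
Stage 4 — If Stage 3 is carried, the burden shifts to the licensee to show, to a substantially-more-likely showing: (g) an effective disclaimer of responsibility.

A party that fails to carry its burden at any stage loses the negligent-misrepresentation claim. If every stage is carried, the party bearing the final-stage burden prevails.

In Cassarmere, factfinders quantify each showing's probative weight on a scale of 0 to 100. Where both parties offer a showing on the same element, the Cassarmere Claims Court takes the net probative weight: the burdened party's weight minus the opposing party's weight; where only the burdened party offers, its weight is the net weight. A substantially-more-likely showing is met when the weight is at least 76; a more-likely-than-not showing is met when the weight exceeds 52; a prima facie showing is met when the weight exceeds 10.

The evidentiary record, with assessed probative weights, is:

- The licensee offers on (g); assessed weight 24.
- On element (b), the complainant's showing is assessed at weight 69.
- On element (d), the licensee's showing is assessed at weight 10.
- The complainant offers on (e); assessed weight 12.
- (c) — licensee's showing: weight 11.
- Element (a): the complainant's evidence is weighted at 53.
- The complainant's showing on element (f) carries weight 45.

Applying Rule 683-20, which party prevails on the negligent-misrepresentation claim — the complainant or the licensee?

complainant

Stage 1 — burden on complainant; standard: a more-likely-than-not showing (weight exceeds 52).
    (a): 53 > 52 [met]
    (b): 69 > 52 [met]
  Stage 1 carried; the burden shifts to the licensee.
Stage 2 — burden on licensee; standard: a prima facie showing (weight exceeds 10).
    (c): 11 > 10 [met]
    (d): 10 ≤ 10 [not met]
  Stage 2 not carried; the licensee fails its burden.
So the complainant prevails.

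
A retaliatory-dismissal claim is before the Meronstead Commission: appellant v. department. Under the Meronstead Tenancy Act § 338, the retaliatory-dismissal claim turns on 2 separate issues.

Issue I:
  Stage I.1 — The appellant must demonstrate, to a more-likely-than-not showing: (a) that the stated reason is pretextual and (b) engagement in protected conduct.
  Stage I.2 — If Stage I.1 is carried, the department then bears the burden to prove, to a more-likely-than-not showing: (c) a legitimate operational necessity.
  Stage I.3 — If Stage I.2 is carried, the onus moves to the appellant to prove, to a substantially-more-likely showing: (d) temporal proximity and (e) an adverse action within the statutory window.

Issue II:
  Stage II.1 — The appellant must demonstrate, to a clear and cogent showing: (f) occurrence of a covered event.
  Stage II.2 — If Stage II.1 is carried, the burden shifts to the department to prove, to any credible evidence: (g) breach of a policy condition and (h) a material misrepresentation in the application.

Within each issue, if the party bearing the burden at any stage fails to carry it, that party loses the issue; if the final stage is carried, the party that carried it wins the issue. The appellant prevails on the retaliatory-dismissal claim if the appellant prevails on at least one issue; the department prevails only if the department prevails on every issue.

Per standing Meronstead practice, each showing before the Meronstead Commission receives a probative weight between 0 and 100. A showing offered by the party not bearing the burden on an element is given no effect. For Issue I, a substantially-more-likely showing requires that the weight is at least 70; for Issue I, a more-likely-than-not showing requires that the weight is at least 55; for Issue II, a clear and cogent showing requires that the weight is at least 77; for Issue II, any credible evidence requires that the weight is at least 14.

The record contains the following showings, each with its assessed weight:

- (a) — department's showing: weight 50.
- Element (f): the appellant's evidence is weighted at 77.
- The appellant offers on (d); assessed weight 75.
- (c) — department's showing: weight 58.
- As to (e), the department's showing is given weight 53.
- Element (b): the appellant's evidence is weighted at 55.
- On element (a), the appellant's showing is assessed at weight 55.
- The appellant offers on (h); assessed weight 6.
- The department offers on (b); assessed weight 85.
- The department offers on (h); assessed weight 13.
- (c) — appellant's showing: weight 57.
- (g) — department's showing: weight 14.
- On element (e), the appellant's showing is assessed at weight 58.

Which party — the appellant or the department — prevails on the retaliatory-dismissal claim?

appellant

— Issue I —
Stage I.1 — burden on appellant; standard: a more-likely-than-not showing (weight is at least 55).
    (a): 55 (department's 50 disregarded) ≥ 55 [met]
    (b): 55 (department's 85 disregarded) ≥ 55 [met]
  All elements met. The burden passes to the department.
Stage I.2 — burden on department; standard: a more-likely-than-not showing (weight is at least 55).
    (c): 58 (appellant's 57 disregarded) ≥ 55 [met]
  Stage I.2 carried; the burden shifts to the appellant.
Stage I.3 — burden on appellant; standard: a substantially-more-likely showing (weight is at least 70).
    (d): 75 ≥ 70 [met]
    (e): 58 (department's 53 disregarded) < 70 [not met]
  Not every element is met, so the appellant fails to carry Stage I.3.
So the department prevails on this issue.
— Issue II —
Stage II.1 (appellant, a clear and cogent showing, weight is at least 77): (f) 77 ≥ 77 — meets.
  The appellant carries Stage II.1; the department now bears the burden.
Stage II.2 (department, any credible evidence, weight is at least 14): (g) 14 ≥ 14 — meets; (h) 13 (appellant's 6 disregarded) < 14 — fails.
  The department does not carry Stage II.2.
The analysis ends at Stage II.2; the appellant prevails on this issue.
Per-issue: Issue I → department; Issue II → appellant. The appellant must prevail on at least one issue; overall, the appellant prevails.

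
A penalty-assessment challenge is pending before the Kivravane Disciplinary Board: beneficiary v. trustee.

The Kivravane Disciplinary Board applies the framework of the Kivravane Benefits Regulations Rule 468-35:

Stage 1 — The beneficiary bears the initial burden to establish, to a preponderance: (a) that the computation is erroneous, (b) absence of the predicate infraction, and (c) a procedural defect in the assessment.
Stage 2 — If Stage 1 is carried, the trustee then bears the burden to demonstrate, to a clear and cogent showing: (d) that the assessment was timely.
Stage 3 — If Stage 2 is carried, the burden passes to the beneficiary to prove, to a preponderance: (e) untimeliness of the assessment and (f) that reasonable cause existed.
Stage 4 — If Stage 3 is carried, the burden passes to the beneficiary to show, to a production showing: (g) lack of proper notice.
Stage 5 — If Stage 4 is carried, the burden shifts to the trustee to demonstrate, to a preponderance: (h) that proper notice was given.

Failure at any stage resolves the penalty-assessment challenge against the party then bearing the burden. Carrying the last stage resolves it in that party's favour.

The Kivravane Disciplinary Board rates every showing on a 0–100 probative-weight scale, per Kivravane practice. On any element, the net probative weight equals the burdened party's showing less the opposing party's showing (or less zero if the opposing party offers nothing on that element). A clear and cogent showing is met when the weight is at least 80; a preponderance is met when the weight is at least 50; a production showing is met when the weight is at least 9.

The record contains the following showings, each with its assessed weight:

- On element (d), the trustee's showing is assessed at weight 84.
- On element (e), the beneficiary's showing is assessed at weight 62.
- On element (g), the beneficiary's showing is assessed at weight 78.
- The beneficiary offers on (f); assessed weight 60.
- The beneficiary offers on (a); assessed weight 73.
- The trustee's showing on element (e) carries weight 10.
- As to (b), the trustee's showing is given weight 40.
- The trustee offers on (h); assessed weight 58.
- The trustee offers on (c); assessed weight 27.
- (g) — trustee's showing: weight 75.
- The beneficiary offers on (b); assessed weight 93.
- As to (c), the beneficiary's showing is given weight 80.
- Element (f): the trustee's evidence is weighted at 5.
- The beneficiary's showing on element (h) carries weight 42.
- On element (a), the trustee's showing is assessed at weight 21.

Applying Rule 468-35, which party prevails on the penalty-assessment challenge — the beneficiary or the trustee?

At Stage 1 the beneficiary must meet a preponderance (weight is at least 50): on (a) the weight is 73 less the opposing 21 gives net 52, which does reach 50, so (a) meets the standard; on (b) the weight is 93 less the opposing 40 gives net 53, which does reach 50, so (b) meets the standard; on (c) the weight is 80 less the opposing 27 gives net 53, ≥ 50, so (c) meets the standard.
  All elements met. The burden passes to the trustee.
At Stage 2 the trustee must meet a clear and cogent showing (weight is at least 80): on (d) the weight is 84, ≥ 80, so (d) meets the standard.
  The trustee carries Stage 2; the beneficiary now bears the burden.
At Stage 3 the beneficiary must meet a preponderance (weight is at least 50): on (e) the weight is 62 less the opposing 10 gives net 52, which does reach 50, so (e) meets the standard; on (f) the weight is 60 less the opposing 5 gives net 55, which does reach 50, so (f) meets the standard.
  Stage 3 carried; the burden remains with the beneficiary.
At Stage 4 the beneficiary must meet a production showing (weight is at least 9): on (g) the weight is 78 less the opposing 75 gives net 3, < 9, so (g) does not meet the standard.
  The beneficiary does not carry Stage 4.
The trustee prevails.

trustee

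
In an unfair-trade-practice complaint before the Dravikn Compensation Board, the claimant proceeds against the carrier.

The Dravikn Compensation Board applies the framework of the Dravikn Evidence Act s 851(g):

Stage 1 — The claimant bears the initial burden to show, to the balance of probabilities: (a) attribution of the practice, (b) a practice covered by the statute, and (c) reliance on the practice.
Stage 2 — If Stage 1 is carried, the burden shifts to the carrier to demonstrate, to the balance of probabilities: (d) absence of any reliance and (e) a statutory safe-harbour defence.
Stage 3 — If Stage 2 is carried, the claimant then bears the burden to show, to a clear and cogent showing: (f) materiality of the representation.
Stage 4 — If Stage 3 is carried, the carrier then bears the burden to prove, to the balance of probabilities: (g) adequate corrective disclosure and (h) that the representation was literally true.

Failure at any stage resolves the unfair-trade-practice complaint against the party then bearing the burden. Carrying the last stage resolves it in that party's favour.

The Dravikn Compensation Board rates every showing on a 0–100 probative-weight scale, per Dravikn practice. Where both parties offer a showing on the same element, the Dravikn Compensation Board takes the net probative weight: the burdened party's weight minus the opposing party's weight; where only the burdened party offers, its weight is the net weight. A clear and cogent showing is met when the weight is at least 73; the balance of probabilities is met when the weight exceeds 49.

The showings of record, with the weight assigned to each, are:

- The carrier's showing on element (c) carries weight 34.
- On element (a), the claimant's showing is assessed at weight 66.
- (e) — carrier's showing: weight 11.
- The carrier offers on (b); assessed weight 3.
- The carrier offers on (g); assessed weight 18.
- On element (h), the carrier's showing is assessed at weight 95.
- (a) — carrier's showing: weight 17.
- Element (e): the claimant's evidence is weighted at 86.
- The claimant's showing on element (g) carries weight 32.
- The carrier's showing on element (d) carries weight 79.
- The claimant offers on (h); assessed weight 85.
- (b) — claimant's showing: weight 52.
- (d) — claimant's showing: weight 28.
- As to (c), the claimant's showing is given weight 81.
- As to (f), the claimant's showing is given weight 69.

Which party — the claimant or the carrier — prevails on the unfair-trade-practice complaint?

carrier

Stage 1 — burden on claimant; standard: the balance of probabilities (weight exceeds 49).
    (a): 66 − 17 = 49 ≤ 49 [not met]
    (b): 52 − 3 = 49 ≤ 49 [not met]
    (c): 81 − 34 = 47 ≤ 49 [not met]
  Not every element is met, so the claimant fails to carry Stage 1.
The analysis ends at Stage 1; the carrier prevails.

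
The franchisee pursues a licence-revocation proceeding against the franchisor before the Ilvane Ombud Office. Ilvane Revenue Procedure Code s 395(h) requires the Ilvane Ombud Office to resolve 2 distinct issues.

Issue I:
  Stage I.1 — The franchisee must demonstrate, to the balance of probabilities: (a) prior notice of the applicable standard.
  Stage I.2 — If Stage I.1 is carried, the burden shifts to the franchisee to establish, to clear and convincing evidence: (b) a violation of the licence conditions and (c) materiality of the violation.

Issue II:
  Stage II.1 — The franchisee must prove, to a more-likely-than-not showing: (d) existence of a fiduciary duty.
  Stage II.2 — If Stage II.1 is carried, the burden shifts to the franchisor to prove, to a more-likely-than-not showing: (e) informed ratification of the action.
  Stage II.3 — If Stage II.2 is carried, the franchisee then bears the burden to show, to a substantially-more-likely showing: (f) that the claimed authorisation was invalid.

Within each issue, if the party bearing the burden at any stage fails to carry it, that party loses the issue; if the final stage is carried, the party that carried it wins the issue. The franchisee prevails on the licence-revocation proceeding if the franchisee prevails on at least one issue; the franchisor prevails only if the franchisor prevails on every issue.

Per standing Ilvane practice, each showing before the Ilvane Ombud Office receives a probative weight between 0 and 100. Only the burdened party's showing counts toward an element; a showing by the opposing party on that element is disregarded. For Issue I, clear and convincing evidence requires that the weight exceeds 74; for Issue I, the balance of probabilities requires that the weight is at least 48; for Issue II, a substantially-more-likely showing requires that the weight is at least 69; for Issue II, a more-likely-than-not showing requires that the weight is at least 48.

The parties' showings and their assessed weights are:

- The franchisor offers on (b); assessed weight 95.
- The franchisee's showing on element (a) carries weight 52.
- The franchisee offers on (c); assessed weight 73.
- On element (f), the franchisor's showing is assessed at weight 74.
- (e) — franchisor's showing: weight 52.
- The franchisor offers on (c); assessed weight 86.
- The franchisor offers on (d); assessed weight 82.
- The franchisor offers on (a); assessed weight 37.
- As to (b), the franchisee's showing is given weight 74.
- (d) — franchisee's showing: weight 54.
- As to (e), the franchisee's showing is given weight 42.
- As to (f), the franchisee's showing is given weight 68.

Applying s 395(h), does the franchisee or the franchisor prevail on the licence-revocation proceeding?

franchisor

— Issue I —
Stage I.1 — burden on franchisee; standard: the balance of probabilities (weight is at least 48).
    (a): 52 (franchisor's 37 disregarded) ≥ 48 [met]
  All elements met. The franchisee retains the burden for Stage I.2.
Stage I.2 — burden on franchisee; standard: clear and convincing evidence (weight exceeds 74).
    (b): 74 (franchisor's 95 disregarded) ≤ 74 [not met]
    (c): 73 (franchisor's 86 disregarded) ≤ 74 [not met]
  Stage I.2 not carried; the franchisee fails its burden.
So the franchisor prevails on this issue.
— Issue II —
Stage II.1 — burden on franchisee; standard: a more-likely-than-not showing (weight is at least 48).
    (d): 54 (franchisor's 82 disregarded) ≥ 48 [met]
  Stage II.1 carried; the burden shifts to the franchisor.
Stage II.2 — burden on franchisor; standard: a more-likely-than-not showing (weight is at least 48).
    (e): 52 (franchisee's 42 disregarded) ≥ 48 [met]
  Stage II.2 is satisfied; the onus moves to the franchisee.
Stage II.3 — burden on franchisee; standard: a substantially-more-likely showing (weight is at least 69).
    (f): 68 (franchisor's 74 disregarded) < 69 [not met]
  The franchisee does not carry Stage II.3.
The analysis ends at Stage II.3; the franchisor prevails on this issue.
Per-issue: Issue I → franchisor; Issue II → franchisor. The franchisee must prevail on at least one issue; overall, the franchisor prevails.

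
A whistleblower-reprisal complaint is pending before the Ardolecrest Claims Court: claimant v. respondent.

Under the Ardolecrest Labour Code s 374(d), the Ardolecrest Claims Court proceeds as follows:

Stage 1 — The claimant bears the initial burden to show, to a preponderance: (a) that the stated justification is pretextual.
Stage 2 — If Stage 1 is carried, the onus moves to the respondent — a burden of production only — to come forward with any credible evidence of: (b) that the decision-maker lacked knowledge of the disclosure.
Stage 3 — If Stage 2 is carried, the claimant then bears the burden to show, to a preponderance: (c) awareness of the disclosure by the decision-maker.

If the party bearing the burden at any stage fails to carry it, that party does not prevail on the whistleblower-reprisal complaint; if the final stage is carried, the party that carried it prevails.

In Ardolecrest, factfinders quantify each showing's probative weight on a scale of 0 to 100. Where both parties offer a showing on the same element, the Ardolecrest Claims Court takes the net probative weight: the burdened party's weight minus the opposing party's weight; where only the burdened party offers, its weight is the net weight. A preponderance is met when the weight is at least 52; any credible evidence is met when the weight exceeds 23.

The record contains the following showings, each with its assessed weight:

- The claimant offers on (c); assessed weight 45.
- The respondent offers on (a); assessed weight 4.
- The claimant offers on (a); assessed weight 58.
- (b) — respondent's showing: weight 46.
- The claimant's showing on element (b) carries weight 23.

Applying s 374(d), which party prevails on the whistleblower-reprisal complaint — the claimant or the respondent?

claimant

Stage 1 (claimant, a preponderance, weight is at least 52): (a) net 58−4=54 ≥ 52 — meets.
  Stage 1 carried; the burden shifts to the respondent.
Stage 2 (respondent, any credible evidence, weight exceeds 23): (b) net 46−23=23 ≤ 23 — fails.
  The respondent does not carry Stage 2.
The claimant prevails.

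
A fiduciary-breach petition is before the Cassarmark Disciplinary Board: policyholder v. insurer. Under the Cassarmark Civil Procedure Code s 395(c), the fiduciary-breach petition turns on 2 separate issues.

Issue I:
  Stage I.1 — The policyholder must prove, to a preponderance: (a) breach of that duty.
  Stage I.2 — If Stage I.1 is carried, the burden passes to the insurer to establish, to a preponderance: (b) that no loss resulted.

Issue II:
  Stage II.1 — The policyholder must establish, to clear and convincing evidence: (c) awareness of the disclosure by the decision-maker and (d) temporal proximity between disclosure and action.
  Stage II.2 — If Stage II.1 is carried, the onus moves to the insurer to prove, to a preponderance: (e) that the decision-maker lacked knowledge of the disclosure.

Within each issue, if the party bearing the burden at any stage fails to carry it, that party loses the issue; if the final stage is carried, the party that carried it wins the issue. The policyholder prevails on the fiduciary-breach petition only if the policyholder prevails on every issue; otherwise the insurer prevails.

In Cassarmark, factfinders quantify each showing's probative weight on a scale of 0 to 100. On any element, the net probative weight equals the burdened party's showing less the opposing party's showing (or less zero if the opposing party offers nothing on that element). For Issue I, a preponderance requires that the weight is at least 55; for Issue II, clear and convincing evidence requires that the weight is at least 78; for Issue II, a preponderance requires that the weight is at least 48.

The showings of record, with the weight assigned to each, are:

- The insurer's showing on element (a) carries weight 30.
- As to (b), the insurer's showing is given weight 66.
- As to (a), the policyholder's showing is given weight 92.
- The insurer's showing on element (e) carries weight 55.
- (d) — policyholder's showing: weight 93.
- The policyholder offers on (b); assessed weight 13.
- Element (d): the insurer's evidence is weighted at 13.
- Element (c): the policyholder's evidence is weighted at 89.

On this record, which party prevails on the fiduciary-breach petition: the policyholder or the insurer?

— Issue I —
Stage I.1 — burden on policyholder; standard: a preponderance (weight is at least 55).
    (a): 92 − 30 = 62 ≥ 55 [met]
  The policyholder carries Stage I.1; the insurer now bears the burden.
Stage I.2 — burden on insurer; standard: a preponderance (weight is at least 55).
    (b): 66 − 13 = 53 < 55 [not met]
  Not every element is met, so the insurer fails to carry Stage I.2.
The analysis ends at Stage I.2; the policyholder prevails on this issue.
— Issue II —
At Stage II.1 the policyholder must meet clear and convincing evidence (weight is at least 78): on (c) the weight is 89, ≥ 78, so (c) meets the standard; on (d) the weight is 93 less the opposing 13 gives net 80, which does reach 78, so (d) meets the standard.
  Stage II.1 is satisfied; the onus moves to the insurer.
At Stage II.2 the insurer must meet a preponderance (weight is at least 48): on (e) the weight is 55, ≥ 48, so (e) meets the standard.
  Stage II.2 carried; the final stage is satisfied.
With every stage satisfied, the insurer prevails on this issue.
Per-issue: Issue I → policyholder; Issue II → insurer. The policyholder must prevail on every issue; overall, the insurer prevails.

insurer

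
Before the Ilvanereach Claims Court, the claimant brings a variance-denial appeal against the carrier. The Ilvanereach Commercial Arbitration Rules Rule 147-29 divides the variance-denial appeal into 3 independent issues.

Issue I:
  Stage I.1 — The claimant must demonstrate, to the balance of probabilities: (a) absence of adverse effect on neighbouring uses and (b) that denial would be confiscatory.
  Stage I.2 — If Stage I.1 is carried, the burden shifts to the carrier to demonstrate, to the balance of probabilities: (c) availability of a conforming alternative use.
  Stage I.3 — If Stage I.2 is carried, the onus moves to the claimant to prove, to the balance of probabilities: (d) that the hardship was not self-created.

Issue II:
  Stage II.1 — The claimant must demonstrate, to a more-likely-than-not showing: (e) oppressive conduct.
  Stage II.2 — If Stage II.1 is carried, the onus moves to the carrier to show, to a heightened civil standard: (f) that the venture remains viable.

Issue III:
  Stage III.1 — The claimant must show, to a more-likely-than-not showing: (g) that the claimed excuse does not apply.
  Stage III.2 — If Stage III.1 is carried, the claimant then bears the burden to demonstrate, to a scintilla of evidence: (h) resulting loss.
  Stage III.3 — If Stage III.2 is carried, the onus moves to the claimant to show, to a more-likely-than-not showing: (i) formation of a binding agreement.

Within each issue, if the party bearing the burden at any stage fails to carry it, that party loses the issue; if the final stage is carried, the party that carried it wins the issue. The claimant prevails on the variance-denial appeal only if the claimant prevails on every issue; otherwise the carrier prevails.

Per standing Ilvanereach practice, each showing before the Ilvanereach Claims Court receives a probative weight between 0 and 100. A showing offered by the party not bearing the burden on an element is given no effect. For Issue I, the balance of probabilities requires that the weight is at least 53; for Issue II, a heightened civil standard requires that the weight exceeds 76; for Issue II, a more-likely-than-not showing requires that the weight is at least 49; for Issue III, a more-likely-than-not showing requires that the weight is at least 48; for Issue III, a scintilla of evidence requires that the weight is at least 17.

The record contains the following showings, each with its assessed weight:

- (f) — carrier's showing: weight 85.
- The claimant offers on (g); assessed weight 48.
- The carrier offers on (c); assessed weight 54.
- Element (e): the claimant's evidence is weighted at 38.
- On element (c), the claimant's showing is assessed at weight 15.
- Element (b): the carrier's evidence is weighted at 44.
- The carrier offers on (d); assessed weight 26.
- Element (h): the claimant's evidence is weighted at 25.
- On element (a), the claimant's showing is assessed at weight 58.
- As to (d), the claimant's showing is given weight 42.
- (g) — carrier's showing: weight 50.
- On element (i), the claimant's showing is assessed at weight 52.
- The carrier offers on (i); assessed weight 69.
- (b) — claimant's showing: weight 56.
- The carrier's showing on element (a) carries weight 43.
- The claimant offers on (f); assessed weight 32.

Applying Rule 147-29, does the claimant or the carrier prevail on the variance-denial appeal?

carrier

— Issue I —
At Stage I.1 the claimant must meet the balance of probabilities (weight is at least 53): on (a) the weight is 58 (the carrier's 43 is given no effect), which does reach 53, so (a) meets the standard; on (b) the weight is 56 (the carrier's 44 is given no effect), ≥ 53, so (b) meets the standard.
  Stage I.1 carried; the burden shifts to the carrier.
At Stage I.2 the carrier must meet the balance of probabilities (weight is at least 53): on (c) the weight is 54 (the claimant's 15 is given no effect), which does reach 53, so (c) meets the standard.
  The carrier carries Stage I.2; the claimant now bears the burden.
At Stage I.3 the claimant must meet the balance of probabilities (weight is at least 53): on (d) the weight is 42 (the carrier's 26 is given no effect), < 53, so (d) does not meet the standard.
  Stage I.3 not carried; the claimant fails its burden.
So the carrier prevails on this issue.
— Issue II —
Stage II.1 — burden on claimant; standard: a more-likely-than-not showing (weight is at least 49).
    (e): 38 < 49 [not met]
  Not every element is met, so the claimant fails to carry Stage II.1.
The carrier prevails on this issue.
— Issue III —
Stage III.1 — burden on claimant; standard: a more-likely-than-not showing (weight is at least 48).
    (g): 48 (carrier's 50 disregarded) ≥ 48 [met]
  Stage III.1 carried; the burden remains with the claimant.
Stage III.2 — burden on claimant; standard: a scintilla of evidence (weight is at least 17).
    (h): 25 ≥ 17 [met]
  Stage III.2 is satisfied; the claimant continues to bear the burden.
Stage III.3 — burden on claimant; standard: a more-likely-than-not showing (weight is at least 48).
    (i): 52 (carrier's 69 disregarded) ≥ 48 [met]
  Stage III.3 carried; the final stage is satisfied.
Every stage carried; the claimant prevails on this issue.
Per-issue: Issue I → carrier; Issue II → carrier; Issue III → claimant. The claimant must prevail on every issue; overall, the carrier prevails.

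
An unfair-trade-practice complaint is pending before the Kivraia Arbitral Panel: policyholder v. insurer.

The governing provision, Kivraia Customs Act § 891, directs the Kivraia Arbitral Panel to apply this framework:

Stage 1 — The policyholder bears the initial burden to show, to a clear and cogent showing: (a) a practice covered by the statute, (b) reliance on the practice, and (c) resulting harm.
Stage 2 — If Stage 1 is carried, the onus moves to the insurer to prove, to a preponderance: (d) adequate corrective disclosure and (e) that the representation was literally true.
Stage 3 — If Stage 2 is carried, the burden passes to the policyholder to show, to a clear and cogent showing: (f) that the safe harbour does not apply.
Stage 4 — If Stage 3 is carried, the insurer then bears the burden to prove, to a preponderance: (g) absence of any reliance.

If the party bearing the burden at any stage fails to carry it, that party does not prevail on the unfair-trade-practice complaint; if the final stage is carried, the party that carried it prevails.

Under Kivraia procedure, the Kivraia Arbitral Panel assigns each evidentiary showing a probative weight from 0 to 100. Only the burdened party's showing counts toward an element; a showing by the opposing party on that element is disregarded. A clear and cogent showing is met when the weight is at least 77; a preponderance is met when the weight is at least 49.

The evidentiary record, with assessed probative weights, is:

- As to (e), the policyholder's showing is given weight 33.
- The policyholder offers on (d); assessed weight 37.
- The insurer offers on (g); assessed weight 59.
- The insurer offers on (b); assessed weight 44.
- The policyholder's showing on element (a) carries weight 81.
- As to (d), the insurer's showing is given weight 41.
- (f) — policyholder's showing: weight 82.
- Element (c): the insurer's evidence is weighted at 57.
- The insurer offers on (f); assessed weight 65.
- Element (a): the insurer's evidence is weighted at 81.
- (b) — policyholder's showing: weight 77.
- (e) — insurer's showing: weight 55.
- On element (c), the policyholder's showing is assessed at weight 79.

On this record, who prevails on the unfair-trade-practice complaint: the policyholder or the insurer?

Stage 1 — burden on policyholder; standard: a clear and cogent showing (weight is at least 77).
    (a): 81 (insurer's 81 disregarded) ≥ 77 [met]
    (b): 77 (insurer's 44 disregarded) ≥ 77 [met]
    (c): 79 (insurer's 57 disregarded) ≥ 77 [met]
  Stage 1 carried; the burden shifts to the insurer.
Stage 2 — burden on insurer; standard: a preponderance (weight is at least 49).
    (d): 41 (policyholder's 37 disregarded) < 49 [not met]
    (e): 55 (policyholder's 33 disregarded) ≥ 49 [met]
  Stage 2 not carried; the insurer fails its burden.
The policyholder prevails.

policyholder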